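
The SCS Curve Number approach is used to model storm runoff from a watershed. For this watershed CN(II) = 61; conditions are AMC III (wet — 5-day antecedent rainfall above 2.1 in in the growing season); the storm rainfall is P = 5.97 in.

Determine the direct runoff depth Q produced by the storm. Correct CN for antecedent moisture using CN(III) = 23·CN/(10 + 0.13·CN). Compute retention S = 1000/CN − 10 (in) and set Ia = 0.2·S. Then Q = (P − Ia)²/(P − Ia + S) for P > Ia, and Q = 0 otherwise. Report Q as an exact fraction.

Wet (AMC III): CN(III) = 23·61/(10 + 0.13·61) = 1403/(1793/100) = 140300/1793 ≈ 78.249
S = 1000/(140300/1793) − 10 = 3900/1403 in ≈ 2.780 in
Initial abstraction Ia = S/5 = (3900/1403)/5 = 780/1403 ≈ 0.556 in
Since P=5.970 > Ia=0.556: effective rainfall P−Ia = 759591/140300 in
Runoff Q = (P−Ia)²/(P−Ia+S) = (5.414)²/(5.414+2.780) = 192326162427/53762539100 ≈ 3.577 in

Q = 192326162427/53762539100 in ≈ 3.577 in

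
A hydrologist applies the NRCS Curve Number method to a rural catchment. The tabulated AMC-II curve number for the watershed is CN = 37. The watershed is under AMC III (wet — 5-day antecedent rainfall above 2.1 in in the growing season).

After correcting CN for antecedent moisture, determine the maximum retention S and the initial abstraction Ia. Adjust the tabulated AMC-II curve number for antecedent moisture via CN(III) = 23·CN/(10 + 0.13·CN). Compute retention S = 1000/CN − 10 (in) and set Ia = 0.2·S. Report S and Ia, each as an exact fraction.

Adjust CN=37 to AMC III: 23·37/(10 + 0.13·37) → 851 ÷ (1481/100) = 85100/1481 ≈ 57.461
Max retention: S = 1000/(85100/1481) − 10 = 6300/851 in (≈ 7.403 in)
Initial abstraction Ia = S/5 = (6300/851)/5 = 1260/851 ≈ 1.481 in

S = 6300/851 in ≈ 7.403 in; Ia = 1260/851 in ≈ 1.481 in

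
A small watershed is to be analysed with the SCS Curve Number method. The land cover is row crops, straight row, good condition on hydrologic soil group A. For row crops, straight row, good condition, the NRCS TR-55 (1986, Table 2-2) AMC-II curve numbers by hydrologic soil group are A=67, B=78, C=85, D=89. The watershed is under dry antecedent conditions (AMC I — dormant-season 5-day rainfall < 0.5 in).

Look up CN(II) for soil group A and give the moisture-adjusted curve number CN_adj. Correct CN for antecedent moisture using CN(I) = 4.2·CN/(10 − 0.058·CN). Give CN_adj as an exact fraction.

CN_adj = 46900/1019 ≈ 46.026

NRCS table: row crops, straight row, good condition, soil group A → CN(II) = 67
Dry (AMC I): CN(I) = 4.2·67/(10 − 0.058·67) = (1407/5)/(3057/500) = 46900/1019 ≈ 46.026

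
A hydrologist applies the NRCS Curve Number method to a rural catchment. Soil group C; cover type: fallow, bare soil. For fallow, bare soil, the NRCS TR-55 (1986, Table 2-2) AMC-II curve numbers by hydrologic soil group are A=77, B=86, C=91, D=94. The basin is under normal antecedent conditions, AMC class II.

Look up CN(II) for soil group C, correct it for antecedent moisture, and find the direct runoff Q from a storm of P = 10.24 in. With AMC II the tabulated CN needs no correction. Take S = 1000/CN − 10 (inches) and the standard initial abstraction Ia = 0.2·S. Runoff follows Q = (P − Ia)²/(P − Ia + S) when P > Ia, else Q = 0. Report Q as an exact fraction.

Q = 130484929/14273350 in ≈ 9.142 in

NRCS table: fallow, bare soil, soil group C → CN(II) = 91
Average conditions: CN = 91 (no AMC adjustment).
Retention S: 1000/CN − 10 with CN=91.000 → S = 90/91 ≈ 0.989 in
Ia = 0.2S: 0.2·0.989 = 0.198 in (exactly 18/91)
Excess rainfall: 10.240 − 0.198 = 10.042 in; P > Ia so Q > 0
Q = (22846/2275)²/((22846/2275) + 90/91) = (521939716/5175625)/(25096/2275) = 130484929/14273350 in ≈ 9.142 in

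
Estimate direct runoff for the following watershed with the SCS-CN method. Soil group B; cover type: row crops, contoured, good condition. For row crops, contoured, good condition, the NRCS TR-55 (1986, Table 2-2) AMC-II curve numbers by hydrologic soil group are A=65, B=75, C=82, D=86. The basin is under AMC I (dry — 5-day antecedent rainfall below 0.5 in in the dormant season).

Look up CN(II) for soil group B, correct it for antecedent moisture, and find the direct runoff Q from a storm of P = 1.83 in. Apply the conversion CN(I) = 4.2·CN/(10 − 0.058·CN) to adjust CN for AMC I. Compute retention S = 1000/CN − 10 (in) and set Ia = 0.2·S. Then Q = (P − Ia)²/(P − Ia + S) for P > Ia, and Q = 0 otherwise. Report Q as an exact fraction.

Q = 2337841/324632700 in ≈ 0.007 in

NRCS table: row crops, contoured, good condition, soil group B → CN(II) = 75
CN(I) from CN(II)=75: (4.2·75)/(10 − 0.058·75) = 6300/113 ≈ 55.752
Max retention: S = 1000/(6300/113) − 10 = 500/63 in (≈ 7.937 in)
Ia = 0.2S: 0.2·7.937 = 1.587 in (exactly 100/63)
P − Ia = 1.830 − 1.587 = 1529/6300 ≈ 0.243 in (> 0, runoff occurs)
Q = (1529/6300)²/((1529/6300) + 500/63) = (2337841/39690000)/(51529/6300) = 2337841/324632700 in ≈ 0.007 in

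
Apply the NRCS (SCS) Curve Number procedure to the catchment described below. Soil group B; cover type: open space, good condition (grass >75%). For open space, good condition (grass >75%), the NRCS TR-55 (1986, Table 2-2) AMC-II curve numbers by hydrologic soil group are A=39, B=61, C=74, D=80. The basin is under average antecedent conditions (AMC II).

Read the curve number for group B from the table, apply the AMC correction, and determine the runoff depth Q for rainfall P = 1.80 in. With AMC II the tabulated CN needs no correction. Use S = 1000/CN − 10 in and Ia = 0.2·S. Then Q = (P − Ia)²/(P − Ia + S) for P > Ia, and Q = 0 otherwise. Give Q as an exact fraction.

NRCS table: open space, good condition (grass >75%), soil group B → CN(II) = 61
Average conditions: CN = 61 (no AMC adjustment).
Retention S: 1000/CN − 10 with CN=61.000 → S = 390/61 ≈ 6.393 in
Ia = 0.2·(390/61) = 78/61 in ≈ 1.279 in
Since P=1.800 > Ia=1.279: effective rainfall P−Ia = 159/305 in
Q = (159/305)²/((159/305) + 390/61) = (25281/93025)/(2109/305) = 8427/214415 in ≈ 0.039 in

Q = 8427/214415 in ≈ 0.039 in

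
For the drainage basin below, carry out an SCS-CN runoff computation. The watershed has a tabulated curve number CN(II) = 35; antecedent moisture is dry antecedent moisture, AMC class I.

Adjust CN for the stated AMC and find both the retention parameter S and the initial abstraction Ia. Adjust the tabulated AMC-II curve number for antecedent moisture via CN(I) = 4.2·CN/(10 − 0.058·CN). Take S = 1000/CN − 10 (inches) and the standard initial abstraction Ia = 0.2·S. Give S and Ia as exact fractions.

S = 6500/147 in ≈ 44.218 in; Ia = 1300/147 in ≈ 8.844 in

Dry (AMC I): CN(I) = 4.2·35/(10 − 0.058·35) = 147/(797/100) = 14700/797 ≈ 18.444
S = 1000/(14700/797) − 10 = 6500/147 in ≈ 44.218 in
Ia = 0.2·(6500/147) = 1300/147 in ≈ 8.844 in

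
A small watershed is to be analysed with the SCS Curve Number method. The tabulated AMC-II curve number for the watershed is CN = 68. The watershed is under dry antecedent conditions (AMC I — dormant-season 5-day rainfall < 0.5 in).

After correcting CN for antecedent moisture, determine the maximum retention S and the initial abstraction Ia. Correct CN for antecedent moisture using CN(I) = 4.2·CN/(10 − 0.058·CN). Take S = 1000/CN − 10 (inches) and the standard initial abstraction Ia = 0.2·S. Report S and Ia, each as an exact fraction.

S = 4000/357 in ≈ 11.204 in; Ia = 800/357 in ≈ 2.241 in

Dry (AMC I): CN(I) = 4.2·68/(10 − 0.058·68) = (1428/5)/(757/125) = 35700/757 ≈ 47.160
S = 1000/(35700/757) − 10 = 4000/357 in ≈ 11.204 in
Initial abstraction Ia = S/5 = (4000/357)/5 = 800/357 ≈ 2.241 in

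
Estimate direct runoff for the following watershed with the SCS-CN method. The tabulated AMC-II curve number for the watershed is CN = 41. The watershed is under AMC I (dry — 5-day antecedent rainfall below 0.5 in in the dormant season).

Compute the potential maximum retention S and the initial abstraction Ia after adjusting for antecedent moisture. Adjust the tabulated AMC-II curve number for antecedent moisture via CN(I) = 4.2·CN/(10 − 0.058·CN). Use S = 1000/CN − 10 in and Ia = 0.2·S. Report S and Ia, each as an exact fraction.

Adjust CN=41 to AMC I: 4.2·41/(10 − 0.058·41) → (861/5) ÷ (3811/500) = 86100/3811 ≈ 22.592
Retention S: 1000/CN − 10 with CN=22.592 → S = 29500/861 ≈ 34.262 in
Initial abstraction Ia = S/5 = (29500/861)/5 = 5900/861 ≈ 6.852 in

S = 29500/861 in ≈ 34.262 in; Ia = 5900/861 in ≈ 6.852 in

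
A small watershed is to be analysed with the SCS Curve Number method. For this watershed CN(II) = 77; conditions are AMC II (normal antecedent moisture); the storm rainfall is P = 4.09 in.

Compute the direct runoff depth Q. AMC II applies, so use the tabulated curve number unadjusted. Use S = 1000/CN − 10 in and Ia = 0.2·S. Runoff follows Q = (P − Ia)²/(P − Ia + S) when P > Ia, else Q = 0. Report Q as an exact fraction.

Q = 723233449/384176100 in ≈ 1.883 in

AMC II — tabulated CN = 77 applies directly.
S = 1000/77 − 10 = 230/77 in ≈ 2.987 in
Ia = 0.2S: 0.2·2.987 = 0.597 in (exactly 46/77)
P − Ia = 4.090 − 0.597 = 26893/7700 ≈ 3.493 in (> 0, runoff occurs)
Runoff Q = (P−Ia)²/(P−Ia+S) = (3.493)²/(3.493+2.987) = 723233449/384176100 ≈ 1.883 in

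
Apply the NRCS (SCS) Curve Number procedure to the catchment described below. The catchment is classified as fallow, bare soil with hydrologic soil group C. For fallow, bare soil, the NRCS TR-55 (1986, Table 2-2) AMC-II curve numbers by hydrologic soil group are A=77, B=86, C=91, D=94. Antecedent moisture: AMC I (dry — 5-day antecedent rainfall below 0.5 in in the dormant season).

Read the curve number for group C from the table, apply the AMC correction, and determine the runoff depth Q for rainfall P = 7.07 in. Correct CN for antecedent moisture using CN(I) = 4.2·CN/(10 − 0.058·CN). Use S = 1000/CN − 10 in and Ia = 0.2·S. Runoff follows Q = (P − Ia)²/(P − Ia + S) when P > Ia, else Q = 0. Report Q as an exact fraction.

Q = 176701688881/36331868300 in ≈ 4.864 in

NRCS table: fallow, bare soil, soil group C → CN(II) = 91
Dry (AMC I): CN(I) = 4.2·91/(10 − 0.058·91) = (1911/5)/(2361/500) = 63700/787 ≈ 80.940
S = 1000/(63700/787) − 10 = 1500/637 in ≈ 2.355 in
Ia = 0.2·(1500/637) = 300/637 in ≈ 0.471 in
Since P=7.070 > Ia=0.471: effective rainfall P−Ia = 420359/63700 in
Runoff Q = (P−Ia)²/(P−Ia+S) = (6.599)²/(6.599+2.355) = 176701688881/36331868300 ≈ 4.864 in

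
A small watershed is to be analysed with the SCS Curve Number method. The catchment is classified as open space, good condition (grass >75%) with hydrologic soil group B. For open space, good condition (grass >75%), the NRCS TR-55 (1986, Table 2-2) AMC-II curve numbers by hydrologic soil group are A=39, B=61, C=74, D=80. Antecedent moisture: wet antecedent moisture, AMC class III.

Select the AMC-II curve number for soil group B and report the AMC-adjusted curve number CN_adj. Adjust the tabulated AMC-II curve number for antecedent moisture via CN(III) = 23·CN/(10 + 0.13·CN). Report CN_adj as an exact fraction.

NRCS table: open space, good condition (grass >75%), soil group B → CN(II) = 61
Wet (AMC III): CN(III) = 23·61/(10 + 0.13·61) = 1403/(1793/100) = 140300/1793 ≈ 78.249

CN_adj = 140300/1793 ≈ 78.249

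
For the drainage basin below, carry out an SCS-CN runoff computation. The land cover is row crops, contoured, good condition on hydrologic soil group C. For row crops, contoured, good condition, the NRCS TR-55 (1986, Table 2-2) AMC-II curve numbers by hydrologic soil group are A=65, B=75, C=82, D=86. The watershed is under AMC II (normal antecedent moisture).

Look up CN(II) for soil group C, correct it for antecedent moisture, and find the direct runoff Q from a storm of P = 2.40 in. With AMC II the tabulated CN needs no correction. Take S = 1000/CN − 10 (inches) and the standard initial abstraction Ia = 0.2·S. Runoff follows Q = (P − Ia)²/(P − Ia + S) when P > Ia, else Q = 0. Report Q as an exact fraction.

NRCS table: row crops, contoured, good condition, soil group C → CN(II) = 82
AMC II — tabulated CN = 82 applies directly.
Max retention: S = 1000/82 − 10 = 90/41 in (≈ 2.195 in)
Ia = 0.2·(90/41) = 18/41 in ≈ 0.439 in
P − Ia = 2.400 − 0.439 = 402/205 ≈ 1.961 in (> 0, runoff occurs)
Runoff Q = (P−Ia)²/(P−Ia+S) = (1.961)²/(1.961+2.195) = 13467/14555 ≈ 0.925 in

Q = 13467/14555 in ≈ 0.925 in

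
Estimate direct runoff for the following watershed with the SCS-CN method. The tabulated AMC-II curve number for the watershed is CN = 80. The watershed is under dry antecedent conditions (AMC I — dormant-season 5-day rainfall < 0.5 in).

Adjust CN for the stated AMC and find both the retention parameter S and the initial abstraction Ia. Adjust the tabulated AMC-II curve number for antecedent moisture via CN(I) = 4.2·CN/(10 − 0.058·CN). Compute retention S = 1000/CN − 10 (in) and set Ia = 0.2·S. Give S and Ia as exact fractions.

CN(I) from CN(II)=80: (4.2·80)/(10 − 0.058·80) = 4200/67 ≈ 62.687
Max retention: S = 1000/(4200/67) − 10 = 125/21 in (≈ 5.952 in)
Initial abstraction Ia = S/5 = (125/21)/5 = 25/21 ≈ 1.190 in

S = 125/21 in ≈ 5.952 in; Ia = 25/21 in ≈ 1.190 in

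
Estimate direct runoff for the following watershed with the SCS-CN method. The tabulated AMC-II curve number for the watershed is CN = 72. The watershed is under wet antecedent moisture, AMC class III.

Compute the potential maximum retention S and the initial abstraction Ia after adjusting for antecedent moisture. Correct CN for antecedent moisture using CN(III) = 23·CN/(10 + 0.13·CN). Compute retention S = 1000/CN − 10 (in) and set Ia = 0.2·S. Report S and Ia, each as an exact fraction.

CN(III) from CN(II)=72: (23·72)/(10 + 0.13·72) = 10350/121 ≈ 85.537
S = 1000/(10350/121) − 10 = 350/207 in ≈ 1.691 in
Ia = 0.2·(350/207) = 70/207 in ≈ 0.338 in

S = 350/207 in ≈ 1.691 in; Ia = 70/207 in ≈ 0.338 in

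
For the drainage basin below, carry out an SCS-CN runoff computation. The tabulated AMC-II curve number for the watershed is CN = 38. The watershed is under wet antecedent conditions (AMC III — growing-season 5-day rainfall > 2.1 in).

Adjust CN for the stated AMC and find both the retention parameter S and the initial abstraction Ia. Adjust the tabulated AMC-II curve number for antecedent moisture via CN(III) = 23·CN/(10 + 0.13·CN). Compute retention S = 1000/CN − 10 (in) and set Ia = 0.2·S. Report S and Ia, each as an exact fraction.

S = 3100/437 in ≈ 7.094 in; Ia = 620/437 in ≈ 1.419 in

CN(III) from CN(II)=38: (23·38)/(10 + 0.13·38) = 43700/747 ≈ 58.501
Max retention: S = 1000/(43700/747) − 10 = 3100/437 in (≈ 7.094 in)
Ia = 0.2·(3100/437) = 620/437 in ≈ 1.419 in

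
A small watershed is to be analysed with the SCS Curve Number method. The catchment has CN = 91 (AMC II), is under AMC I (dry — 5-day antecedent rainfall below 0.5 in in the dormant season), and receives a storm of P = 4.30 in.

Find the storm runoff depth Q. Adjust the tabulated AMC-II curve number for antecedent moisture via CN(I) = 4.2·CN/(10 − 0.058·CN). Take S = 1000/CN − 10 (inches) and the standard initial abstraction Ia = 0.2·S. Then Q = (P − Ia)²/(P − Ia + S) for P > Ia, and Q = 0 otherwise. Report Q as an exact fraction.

Q = 594920881/250920670 in ≈ 2.371 in

CN(I) from CN(II)=91: (4.2·91)/(10 − 0.058·91) = 63700/787 ≈ 80.940
Max retention: S = 1000/(63700/787) − 10 = 1500/637 in (≈ 2.355 in)
Initial abstraction Ia = S/5 = (1500/637)/5 = 300/637 ≈ 0.471 in
Since P=4.300 > Ia=0.471: effective rainfall P−Ia = 24391/6370 in
Q = (24391/6370)²/((24391/6370) + 1500/637) = (594920881/40576900)/(39391/6370) = 594920881/250920670 in ≈ 2.371 in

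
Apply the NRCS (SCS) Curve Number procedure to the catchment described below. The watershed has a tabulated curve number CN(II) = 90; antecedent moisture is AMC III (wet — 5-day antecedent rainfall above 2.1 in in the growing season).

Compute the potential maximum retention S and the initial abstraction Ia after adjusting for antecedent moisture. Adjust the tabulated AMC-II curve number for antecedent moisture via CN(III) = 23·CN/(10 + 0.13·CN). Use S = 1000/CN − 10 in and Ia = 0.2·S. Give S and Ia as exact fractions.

Adjust CN=90 to AMC III: 23·90/(10 + 0.13·90) → 2070 ÷ (217/10) = 20700/217 ≈ 95.392
Retention S: 1000/CN − 10 with CN=95.392 → S = 100/207 ≈ 0.483 in
Initial abstraction Ia = S/5 = (100/207)/5 = 20/207 ≈ 0.097 in

S = 100/207 in ≈ 0.483 in; Ia = 20/207 in ≈ 0.097 in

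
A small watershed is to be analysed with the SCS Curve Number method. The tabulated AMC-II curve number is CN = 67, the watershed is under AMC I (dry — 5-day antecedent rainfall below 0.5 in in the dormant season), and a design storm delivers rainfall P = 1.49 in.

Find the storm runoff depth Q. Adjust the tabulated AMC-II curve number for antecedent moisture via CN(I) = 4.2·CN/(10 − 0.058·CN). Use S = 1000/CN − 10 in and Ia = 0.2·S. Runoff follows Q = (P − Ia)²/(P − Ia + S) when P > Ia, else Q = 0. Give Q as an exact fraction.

Dry (AMC I): CN(I) = 4.2·67/(10 − 0.058·67) = (1407/5)/(3057/500) = 46900/1019 ≈ 46.026
Retention S: 1000/CN − 10 with CN=46.026 → S = 5500/469 ≈ 11.727 in
Initial abstraction Ia = S/5 = (5500/469)/5 = 1100/469 ≈ 2.345 in
P = 1.490 ≤ Ia = 2.345 in: entire storm abstracted, Q = 0.

Q = 0 in ≈ 0.000 in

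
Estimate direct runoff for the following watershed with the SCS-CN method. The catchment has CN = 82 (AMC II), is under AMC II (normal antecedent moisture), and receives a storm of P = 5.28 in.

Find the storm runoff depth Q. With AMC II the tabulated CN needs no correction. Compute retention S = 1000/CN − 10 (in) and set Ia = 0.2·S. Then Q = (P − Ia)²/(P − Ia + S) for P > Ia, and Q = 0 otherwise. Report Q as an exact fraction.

Average conditions: CN = 82 (no AMC adjustment).
Retention S: 1000/CN − 10 with CN=82.000 → S = 90/41 ≈ 2.195 in
Initial abstraction Ia = S/5 = (90/41)/5 = 18/41 ≈ 0.439 in
P − Ia = 5.280 − 0.439 = 4962/1025 ≈ 4.841 in (> 0, runoff occurs)
Q = (4962/1025)²/((4962/1025) + 90/41) = (24621444/1050625)/(7212/1025) = 2051787/616025 in ≈ 3.331 in

Q = 2051787/616025 in ≈ 3.331 in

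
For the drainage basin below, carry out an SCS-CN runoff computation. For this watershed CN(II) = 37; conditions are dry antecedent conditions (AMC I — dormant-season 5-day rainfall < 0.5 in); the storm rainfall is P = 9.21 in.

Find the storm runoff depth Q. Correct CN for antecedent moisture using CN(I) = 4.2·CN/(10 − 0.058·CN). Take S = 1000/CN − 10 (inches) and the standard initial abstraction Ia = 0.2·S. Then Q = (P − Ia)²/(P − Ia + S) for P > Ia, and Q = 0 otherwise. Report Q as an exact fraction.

Q = 5540643/190028300 in ≈ 0.029 in

CN(I) from CN(II)=37: (4.2·37)/(10 − 0.058·37) = 3700/187 ≈ 19.786
Max retention: S = 1000/(3700/187) − 10 = 1500/37 in (≈ 40.541 in)
Ia = 0.2·(1500/37) = 300/37 in ≈ 8.108 in
Since P=9.210 > Ia=8.108: effective rainfall P−Ia = 4077/3700 in
Q: (4077/3700)² ÷ (154077/3700) = 5540643/190028300 in (≈ 0.029 in)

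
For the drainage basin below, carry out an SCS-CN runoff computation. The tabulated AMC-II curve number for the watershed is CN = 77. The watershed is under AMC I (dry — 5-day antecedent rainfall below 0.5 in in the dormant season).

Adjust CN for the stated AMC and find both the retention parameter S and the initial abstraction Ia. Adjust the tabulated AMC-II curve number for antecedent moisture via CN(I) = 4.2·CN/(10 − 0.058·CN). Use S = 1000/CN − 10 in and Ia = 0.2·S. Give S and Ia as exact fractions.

S = 11500/1617 in ≈ 7.112 in; Ia = 2300/1617 in ≈ 1.422 in

CN(I) from CN(II)=77: (4.2·77)/(10 − 0.058·77) = 161700/2767 ≈ 58.439
Retention S: 1000/CN − 10 with CN=58.439 → S = 11500/1617 ≈ 7.112 in
Ia = 0.2·(11500/1617) = 2300/1617 in ≈ 1.422 in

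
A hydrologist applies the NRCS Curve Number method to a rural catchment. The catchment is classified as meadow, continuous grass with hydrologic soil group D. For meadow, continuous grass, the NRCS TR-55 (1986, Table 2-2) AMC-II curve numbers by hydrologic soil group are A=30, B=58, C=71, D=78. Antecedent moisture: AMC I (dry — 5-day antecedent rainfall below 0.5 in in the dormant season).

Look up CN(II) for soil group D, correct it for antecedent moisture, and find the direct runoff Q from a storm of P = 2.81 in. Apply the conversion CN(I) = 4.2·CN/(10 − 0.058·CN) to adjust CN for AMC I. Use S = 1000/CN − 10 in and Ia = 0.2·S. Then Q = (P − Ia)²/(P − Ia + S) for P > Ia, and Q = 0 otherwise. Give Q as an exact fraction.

NRCS table: meadow, continuous grass, soil group D → CN(II) = 78
CN(I) from CN(II)=78: (4.2·78)/(10 − 0.058·78) = 81900/1369 ≈ 59.825
Max retention: S = 1000/(81900/1369) − 10 = 5500/819 in (≈ 6.716 in)
Ia = 0.2·(5500/819) = 1100/819 in ≈ 1.343 in
P − Ia = 2.810 − 1.343 = 120139/81900 ≈ 1.467 in (> 0, runoff occurs)
Q = (120139/81900)²/((120139/81900) + 5500/819) = (14433379321/6707610000)/(670139/81900) = 14433379321/54884384100 in ≈ 0.263 in

Q = 14433379321/54884384100 in ≈ 0.263 in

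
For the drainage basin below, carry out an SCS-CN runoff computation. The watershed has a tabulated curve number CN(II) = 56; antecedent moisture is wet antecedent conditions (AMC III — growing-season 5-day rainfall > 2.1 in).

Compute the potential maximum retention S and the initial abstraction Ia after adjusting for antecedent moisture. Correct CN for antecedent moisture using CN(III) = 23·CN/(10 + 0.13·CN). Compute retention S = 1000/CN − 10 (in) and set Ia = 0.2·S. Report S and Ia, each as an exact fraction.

S = 550/161 in ≈ 3.416 in; Ia = 110/161 in ≈ 0.683 in

CN(III) from CN(II)=56: (23·56)/(10 + 0.13·56) = 4025/54 ≈ 74.537
Max retention: S = 1000/(4025/54) − 10 = 550/161 in (≈ 3.416 in)
Initial abstraction Ia = S/5 = (550/161)/5 = 110/161 ≈ 0.683 in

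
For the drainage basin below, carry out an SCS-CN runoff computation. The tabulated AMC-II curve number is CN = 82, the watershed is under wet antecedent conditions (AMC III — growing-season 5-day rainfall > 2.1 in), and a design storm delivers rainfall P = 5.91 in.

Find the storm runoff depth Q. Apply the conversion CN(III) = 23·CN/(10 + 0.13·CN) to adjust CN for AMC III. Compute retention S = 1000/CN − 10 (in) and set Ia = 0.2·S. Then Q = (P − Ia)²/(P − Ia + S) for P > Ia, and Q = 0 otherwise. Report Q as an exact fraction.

Q = 96952837323/19781405300 in ≈ 4.901 in

CN(III) from CN(II)=82: (23·82)/(10 + 0.13·82) = 94300/1033 ≈ 91.288
Retention S: 1000/CN − 10 with CN=91.288 → S = 900/943 ≈ 0.954 in
Initial abstraction Ia = S/5 = (900/943)/5 = 180/943 ≈ 0.191 in
Since P=5.910 > Ia=0.191: effective rainfall P−Ia = 539313/94300 in
Q = (539313/94300)²/((539313/94300) + 900/943) = (290858511969/8892490000)/(629313/94300) = 96952837323/19781405300 in ≈ 4.901 in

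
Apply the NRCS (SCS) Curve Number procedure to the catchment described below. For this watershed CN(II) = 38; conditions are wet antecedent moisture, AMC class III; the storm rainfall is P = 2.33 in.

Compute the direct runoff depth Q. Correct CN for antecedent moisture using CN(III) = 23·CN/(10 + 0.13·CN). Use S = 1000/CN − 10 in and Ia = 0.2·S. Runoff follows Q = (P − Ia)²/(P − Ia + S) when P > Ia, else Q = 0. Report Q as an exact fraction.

Q = 1585712041/15287177700 in ≈ 0.104 in

CN(III) from CN(II)=38: (23·38)/(10 + 0.13·38) = 43700/747 ≈ 58.501
Retention S: 1000/CN − 10 with CN=58.501 → S = 3100/437 ≈ 7.094 in
Ia = 0.2S: 0.2·7.094 = 1.419 in (exactly 620/437)
Since P=2.330 > Ia=1.419: effective rainfall P−Ia = 39821/43700 in
Runoff Q = (P−Ia)²/(P−Ia+S) = (0.911)²/(0.911+7.094) = 1585712041/15287177700 ≈ 0.104 in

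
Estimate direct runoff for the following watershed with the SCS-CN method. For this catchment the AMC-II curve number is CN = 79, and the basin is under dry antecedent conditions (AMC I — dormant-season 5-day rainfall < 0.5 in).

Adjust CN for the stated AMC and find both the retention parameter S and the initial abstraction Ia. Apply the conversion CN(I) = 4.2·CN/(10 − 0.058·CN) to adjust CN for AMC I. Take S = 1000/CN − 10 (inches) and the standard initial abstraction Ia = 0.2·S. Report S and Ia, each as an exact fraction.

S = 500/79 in ≈ 6.329 in; Ia = 100/79 in ≈ 1.266 in

Dry (AMC I): CN(I) = 4.2·79/(10 − 0.058·79) = (1659/5)/(2709/500) = 7900/129 ≈ 61.240
Retention S: 1000/CN − 10 with CN=61.240 → S = 500/79 ≈ 6.329 in
Initial abstraction Ia = S/5 = (500/79)/5 = 100/79 ≈ 1.266 in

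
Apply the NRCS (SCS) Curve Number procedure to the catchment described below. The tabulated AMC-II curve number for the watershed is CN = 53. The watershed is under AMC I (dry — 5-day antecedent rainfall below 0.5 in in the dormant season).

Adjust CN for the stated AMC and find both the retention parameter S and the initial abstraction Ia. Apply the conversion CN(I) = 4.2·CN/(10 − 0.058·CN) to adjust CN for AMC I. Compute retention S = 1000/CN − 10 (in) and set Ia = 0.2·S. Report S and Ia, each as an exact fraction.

Dry (AMC I): CN(I) = 4.2·53/(10 − 0.058·53) = (1113/5)/(3463/500) = 111300/3463 ≈ 32.140
Retention S: 1000/CN − 10 with CN=32.140 → S = 23500/1113 ≈ 21.114 in
Ia = 0.2S: 0.2·21.114 = 4.223 in (exactly 4700/1113)

S = 23500/1113 in ≈ 21.114 in; Ia = 4700/1113 in ≈ 4.223 in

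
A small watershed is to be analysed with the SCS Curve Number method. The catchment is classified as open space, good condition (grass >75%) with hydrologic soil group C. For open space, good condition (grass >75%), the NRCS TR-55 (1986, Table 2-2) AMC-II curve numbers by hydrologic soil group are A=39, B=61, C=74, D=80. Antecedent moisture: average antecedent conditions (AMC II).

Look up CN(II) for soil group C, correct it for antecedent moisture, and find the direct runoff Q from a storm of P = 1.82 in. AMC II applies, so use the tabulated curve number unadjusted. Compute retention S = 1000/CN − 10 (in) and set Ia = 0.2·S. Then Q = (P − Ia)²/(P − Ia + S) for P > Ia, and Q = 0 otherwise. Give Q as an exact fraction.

NRCS table: open space, good condition (grass >75%), soil group C → CN(II) = 74
Average conditions: CN = 74 (no AMC adjustment).
Retention S: 1000/CN − 10 with CN=74.000 → S = 130/37 ≈ 3.514 in
Initial abstraction Ia = S/5 = (130/37)/5 = 26/37 ≈ 0.703 in
Excess rainfall: 1.820 − 0.703 = 1.117 in; P > Ia so Q > 0
Q = (2067/1850)²/((2067/1850) + 130/37) = (4272489/3422500)/(8567/1850) = 328653/1219150 in ≈ 0.270 in

Q = 328653/1219150 in ≈ 0.270 in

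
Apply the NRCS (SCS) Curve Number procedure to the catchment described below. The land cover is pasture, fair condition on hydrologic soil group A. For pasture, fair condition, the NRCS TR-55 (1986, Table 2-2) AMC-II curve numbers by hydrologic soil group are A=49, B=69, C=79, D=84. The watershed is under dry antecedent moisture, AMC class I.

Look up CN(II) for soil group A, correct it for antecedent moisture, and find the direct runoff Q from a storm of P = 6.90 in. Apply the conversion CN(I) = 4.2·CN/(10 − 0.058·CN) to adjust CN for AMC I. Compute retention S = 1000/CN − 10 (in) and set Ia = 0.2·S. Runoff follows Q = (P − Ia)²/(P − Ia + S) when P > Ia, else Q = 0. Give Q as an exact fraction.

NRCS table: pasture, fair condition, soil group A → CN(II) = 49
Adjust CN=49 to AMC I: 4.2·49/(10 − 0.058·49) → (1029/5) ÷ (3579/500) = 34300/1193 ≈ 28.751
S = 1000/(34300/1193) − 10 = 8500/343 in ≈ 24.781 in
Initial abstraction Ia = S/5 = (8500/343)/5 = 1700/343 ≈ 4.956 in
P − Ia = 6.900 − 4.956 = 6667/3430 ≈ 1.944 in (> 0, runoff occurs)
Q = (6667/3430)²/((6667/3430) + 8500/343) = (44448889/11764900)/(91667/3430) = 44448889/314417810 in ≈ 0.141 in

Q = 44448889/314417810 in ≈ 0.141 in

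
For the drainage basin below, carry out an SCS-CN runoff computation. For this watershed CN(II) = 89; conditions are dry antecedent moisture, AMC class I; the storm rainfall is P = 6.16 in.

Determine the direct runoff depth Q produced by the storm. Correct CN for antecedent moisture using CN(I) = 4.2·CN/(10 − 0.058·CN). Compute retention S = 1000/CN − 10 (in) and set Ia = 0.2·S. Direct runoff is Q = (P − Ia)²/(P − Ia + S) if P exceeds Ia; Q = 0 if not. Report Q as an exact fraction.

Dry (AMC I): CN(I) = 4.2·89/(10 − 0.058·89) = (1869/5)/(2419/500) = 186900/2419 ≈ 77.263
Max retention: S = 1000/(186900/2419) − 10 = 5500/1869 in (≈ 2.943 in)
Ia = 0.2S: 0.2·2.943 = 0.589 in (exactly 1100/1869)
Excess rainfall: 6.160 − 0.589 = 5.571 in; P > Ia so Q > 0
Q = (260326/46725)²/((260326/46725) + 5500/1869) = (67769626276/2183225625)/(397826/46725) = 3080437558/844928175 in ≈ 3.646 in

Q = 3080437558/844928175 in ≈ 3.646 in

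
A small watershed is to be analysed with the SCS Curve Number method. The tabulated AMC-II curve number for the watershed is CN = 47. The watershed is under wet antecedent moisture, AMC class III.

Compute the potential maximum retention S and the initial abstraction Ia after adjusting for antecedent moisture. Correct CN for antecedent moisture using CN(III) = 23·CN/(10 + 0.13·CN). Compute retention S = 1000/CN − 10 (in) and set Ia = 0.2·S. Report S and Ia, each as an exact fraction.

Adjust CN=47 to AMC III: 23·47/(10 + 0.13·47) → 1081 ÷ (1611/100) = 108100/1611 ≈ 67.101
Max retention: S = 1000/(108100/1611) − 10 = 5300/1081 in (≈ 4.903 in)
Ia = 0.2·(5300/1081) = 1060/1081 in ≈ 0.981 in

S = 5300/1081 in ≈ 4.903 in; Ia = 1060/1081 in ≈ 0.981 in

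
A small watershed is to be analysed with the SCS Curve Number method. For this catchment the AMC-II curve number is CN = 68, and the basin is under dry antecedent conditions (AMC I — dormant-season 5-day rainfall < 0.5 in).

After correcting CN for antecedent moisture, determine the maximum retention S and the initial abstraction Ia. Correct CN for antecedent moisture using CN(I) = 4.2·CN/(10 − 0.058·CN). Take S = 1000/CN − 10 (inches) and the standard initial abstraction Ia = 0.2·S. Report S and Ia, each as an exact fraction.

S = 4000/357 in ≈ 11.204 in; Ia = 800/357 in ≈ 2.241 in

CN(I) from CN(II)=68: (4.2·68)/(10 − 0.058·68) = 35700/757 ≈ 47.160
S = 1000/(35700/757) − 10 = 4000/357 in ≈ 11.204 in
Ia = 0.2·(4000/357) = 800/357 in ≈ 2.241 in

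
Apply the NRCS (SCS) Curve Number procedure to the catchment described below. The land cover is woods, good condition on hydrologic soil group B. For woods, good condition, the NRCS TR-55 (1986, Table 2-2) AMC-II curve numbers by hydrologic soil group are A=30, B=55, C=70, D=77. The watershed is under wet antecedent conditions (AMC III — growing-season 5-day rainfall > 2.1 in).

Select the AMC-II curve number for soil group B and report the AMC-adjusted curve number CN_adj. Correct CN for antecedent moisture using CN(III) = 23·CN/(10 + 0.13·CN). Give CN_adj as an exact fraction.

CN_adj = 25300/343 ≈ 73.761

NRCS table: woods, good condition, soil group B → CN(II) = 55
Adjust CN=55 to AMC III: 23·55/(10 + 0.13·55) → 1265 ÷ (343/20) = 25300/343 ≈ 73.761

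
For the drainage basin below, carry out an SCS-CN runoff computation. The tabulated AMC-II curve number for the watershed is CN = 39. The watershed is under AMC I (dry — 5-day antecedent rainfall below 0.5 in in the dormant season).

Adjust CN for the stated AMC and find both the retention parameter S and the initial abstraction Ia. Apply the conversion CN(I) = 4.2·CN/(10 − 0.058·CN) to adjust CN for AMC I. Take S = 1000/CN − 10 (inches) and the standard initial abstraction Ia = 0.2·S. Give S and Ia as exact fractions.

S = 30500/819 in ≈ 37.241 in; Ia = 6100/819 in ≈ 7.448 in

Adjust CN=39 to AMC I: 4.2·39/(10 − 0.058·39) → (819/5) ÷ (3869/500) = 81900/3869 ≈ 21.168
S = 1000/(81900/3869) − 10 = 30500/819 in ≈ 37.241 in
Ia = 0.2S: 0.2·37.241 = 7.448 in (exactly 6100/819)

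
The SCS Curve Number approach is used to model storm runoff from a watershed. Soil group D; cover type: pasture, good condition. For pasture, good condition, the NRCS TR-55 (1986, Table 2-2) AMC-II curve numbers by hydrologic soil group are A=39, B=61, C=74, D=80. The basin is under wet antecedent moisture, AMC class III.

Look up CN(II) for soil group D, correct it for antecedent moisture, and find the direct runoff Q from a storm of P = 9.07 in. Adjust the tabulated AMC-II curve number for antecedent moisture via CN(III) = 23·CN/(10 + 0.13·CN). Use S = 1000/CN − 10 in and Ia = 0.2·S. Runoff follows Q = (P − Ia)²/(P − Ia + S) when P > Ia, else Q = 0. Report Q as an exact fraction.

Q = 414570321/52580300 in ≈ 7.885 in

NRCS table: pasture, good condition, soil group D → CN(II) = 80
CN(III) from CN(II)=80: (23·80)/(10 + 0.13·80) = 4600/51 ≈ 90.196
Retention S: 1000/CN − 10 with CN=90.196 → S = 25/23 ≈ 1.087 in
Initial abstraction Ia = S/5 = (25/23)/5 = 5/23 ≈ 0.217 in
Since P=9.070 > Ia=0.217: effective rainfall P−Ia = 20361/2300 in
Q = (20361/2300)²/((20361/2300) + 25/23) = (414570321/5290000)/(22861/2300) = 414570321/52580300 in ≈ 7.885 in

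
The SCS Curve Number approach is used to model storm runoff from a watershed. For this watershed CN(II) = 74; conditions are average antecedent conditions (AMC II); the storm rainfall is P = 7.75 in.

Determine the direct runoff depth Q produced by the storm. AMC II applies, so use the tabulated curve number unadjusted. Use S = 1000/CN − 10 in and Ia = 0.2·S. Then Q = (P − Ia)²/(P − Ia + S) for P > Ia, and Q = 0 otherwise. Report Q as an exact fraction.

Q = 1087849/231324 in ≈ 4.703 in

CN(II) = 74; AMC II needs no correction.
Max retention: S = 1000/74 − 10 = 130/37 in (≈ 3.514 in)
Initial abstraction Ia = S/5 = (130/37)/5 = 26/37 ≈ 0.703 in
P − Ia = 7.750 − 0.703 = 1043/148 ≈ 7.047 in (> 0, runoff occurs)
Q = (1043/148)²/((1043/148) + 130/37) = (1087849/21904)/(1563/148) = 1087849/231324 in ≈ 4.703 in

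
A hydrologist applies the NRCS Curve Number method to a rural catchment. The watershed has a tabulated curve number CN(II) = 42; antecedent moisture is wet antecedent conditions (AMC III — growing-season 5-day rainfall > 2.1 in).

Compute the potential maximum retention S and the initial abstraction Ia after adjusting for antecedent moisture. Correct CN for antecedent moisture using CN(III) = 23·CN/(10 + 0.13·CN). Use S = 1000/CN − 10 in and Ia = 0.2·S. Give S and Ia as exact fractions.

S = 2900/483 in ≈ 6.004 in; Ia = 580/483 in ≈ 1.201 in

CN(III) from CN(II)=42: (23·42)/(10 + 0.13·42) = 48300/773 ≈ 62.484
Retention S: 1000/CN − 10 with CN=62.484 → S = 2900/483 ≈ 6.004 in
Initial abstraction Ia = S/5 = (2900/483)/5 = 580/483 ≈ 1.201 in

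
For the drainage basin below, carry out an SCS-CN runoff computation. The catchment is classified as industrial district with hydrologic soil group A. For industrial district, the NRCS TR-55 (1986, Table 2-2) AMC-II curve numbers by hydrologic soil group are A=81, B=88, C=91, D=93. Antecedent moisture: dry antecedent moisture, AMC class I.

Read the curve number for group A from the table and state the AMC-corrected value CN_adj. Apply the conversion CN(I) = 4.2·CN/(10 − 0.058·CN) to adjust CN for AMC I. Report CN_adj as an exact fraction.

NRCS table: industrial district, soil group A → CN(II) = 81
CN(I) from CN(II)=81: (4.2·81)/(10 − 0.058·81) = 170100/2651 ≈ 64.164

CN_adj = 170100/2651 ≈ 64.164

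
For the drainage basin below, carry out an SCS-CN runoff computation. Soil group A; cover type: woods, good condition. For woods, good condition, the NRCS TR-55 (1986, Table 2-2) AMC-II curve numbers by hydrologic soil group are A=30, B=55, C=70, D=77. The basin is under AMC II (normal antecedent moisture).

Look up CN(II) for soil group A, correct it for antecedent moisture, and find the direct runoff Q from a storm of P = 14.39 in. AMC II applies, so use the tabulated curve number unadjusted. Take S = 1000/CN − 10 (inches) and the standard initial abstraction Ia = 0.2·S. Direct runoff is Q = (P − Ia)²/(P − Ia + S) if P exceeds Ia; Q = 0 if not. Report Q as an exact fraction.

Q = 8508889/2975100 in ≈ 2.860 in

NRCS table: woods, good condition, soil group A → CN(II) = 30
Average conditions: CN = 30 (no AMC adjustment).
Max retention: S = 1000/30 − 10 = 70/3 in (≈ 23.333 in)
Ia = 0.2·(70/3) = 14/3 in ≈ 4.667 in
P − Ia = 14.390 − 4.667 = 2917/300 ≈ 9.723 in (> 0, runoff occurs)
Q: (2917/300)² ÷ (9917/300) = 8508889/2975100 in (≈ 2.860 in)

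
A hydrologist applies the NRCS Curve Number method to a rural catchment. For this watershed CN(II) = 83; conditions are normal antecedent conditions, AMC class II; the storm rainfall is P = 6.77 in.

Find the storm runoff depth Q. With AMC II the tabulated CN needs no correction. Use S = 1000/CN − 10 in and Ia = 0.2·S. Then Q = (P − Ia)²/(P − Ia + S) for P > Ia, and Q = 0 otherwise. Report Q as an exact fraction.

Q = 2786889681/579265300 in ≈ 4.811 in

AMC II — tabulated CN = 83 applies directly.
Retention S: 1000/CN − 10 with CN=83.000 → S = 170/83 ≈ 2.048 in
Initial abstraction Ia = S/5 = (170/83)/5 = 34/83 ≈ 0.410 in
Excess rainfall: 6.770 − 0.410 = 6.360 in; P > Ia so Q > 0
Q: (52791/8300)² ÷ (69791/8300) = 2786889681/579265300 in (≈ 4.811 in)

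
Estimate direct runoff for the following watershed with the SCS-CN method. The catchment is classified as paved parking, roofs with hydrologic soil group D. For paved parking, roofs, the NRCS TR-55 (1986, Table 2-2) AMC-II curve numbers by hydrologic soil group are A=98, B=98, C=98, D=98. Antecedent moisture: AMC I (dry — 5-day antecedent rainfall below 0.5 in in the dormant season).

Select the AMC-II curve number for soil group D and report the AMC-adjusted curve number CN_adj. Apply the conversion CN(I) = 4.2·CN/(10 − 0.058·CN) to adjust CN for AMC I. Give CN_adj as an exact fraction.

NRCS table: paved parking, roofs, soil group D → CN(II) = 98
Dry (AMC I): CN(I) = 4.2·98/(10 − 0.058·98) = (2058/5)/(1079/250) = 102900/1079 ≈ 95.366

CN_adj = 102900/1079 ≈ 95.366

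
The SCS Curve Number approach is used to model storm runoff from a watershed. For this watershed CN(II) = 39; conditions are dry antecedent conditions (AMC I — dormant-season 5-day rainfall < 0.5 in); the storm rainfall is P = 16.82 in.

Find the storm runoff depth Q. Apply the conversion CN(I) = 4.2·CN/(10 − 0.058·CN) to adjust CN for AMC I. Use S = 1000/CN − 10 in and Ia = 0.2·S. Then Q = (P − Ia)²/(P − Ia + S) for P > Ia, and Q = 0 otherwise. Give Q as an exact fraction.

Dry (AMC I): CN(I) = 4.2·39/(10 − 0.058·39) = (819/5)/(3869/500) = 81900/3869 ≈ 21.168
Max retention: S = 1000/(81900/3869) − 10 = 30500/819 in (≈ 37.241 in)
Ia = 0.2S: 0.2·37.241 = 7.448 in (exactly 6100/819)
Since P=16.820 > Ia=7.448: effective rainfall P−Ia = 383779/40950 in
Q = (383779/40950)²/((383779/40950) + 30500/819) = (147286320841/1676902500)/(1908779/40950) = 147286320841/78164500050 in ≈ 1.884 in

Q = 147286320841/78164500050 in ≈ 1.884 in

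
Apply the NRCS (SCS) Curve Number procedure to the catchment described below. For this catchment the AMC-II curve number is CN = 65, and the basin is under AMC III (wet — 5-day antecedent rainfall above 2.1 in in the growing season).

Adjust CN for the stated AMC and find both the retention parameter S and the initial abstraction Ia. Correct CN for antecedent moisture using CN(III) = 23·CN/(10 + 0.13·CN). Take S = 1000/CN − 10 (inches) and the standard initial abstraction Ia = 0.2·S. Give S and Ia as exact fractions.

Wet (AMC III): CN(III) = 23·65/(10 + 0.13·65) = 1495/(369/20) = 29900/369 ≈ 81.030
Max retention: S = 1000/(29900/369) − 10 = 700/299 in (≈ 2.341 in)
Initial abstraction Ia = S/5 = (700/299)/5 = 140/299 ≈ 0.468 in

S = 700/299 in ≈ 2.341 in; Ia = 140/299 in ≈ 0.468 in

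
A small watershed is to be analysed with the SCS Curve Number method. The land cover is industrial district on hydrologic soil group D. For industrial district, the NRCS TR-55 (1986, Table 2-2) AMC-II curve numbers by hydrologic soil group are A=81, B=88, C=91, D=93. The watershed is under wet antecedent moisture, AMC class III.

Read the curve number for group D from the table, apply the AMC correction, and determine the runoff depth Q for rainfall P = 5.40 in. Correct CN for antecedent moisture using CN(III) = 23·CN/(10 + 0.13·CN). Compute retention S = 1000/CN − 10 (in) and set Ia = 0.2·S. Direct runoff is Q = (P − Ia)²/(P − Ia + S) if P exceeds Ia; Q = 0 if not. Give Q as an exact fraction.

Q = 3255044809/647614335 in ≈ 5.026 in

NRCS table: industrial district, soil group D → CN(II) = 93
Wet (AMC III): CN(III) = 23·93/(10 + 0.13·93) = 2139/(2209/100) = 213900/2209 ≈ 96.831
S = 1000/(213900/2209) − 10 = 700/2139 in ≈ 0.327 in
Initial abstraction Ia = S/5 = (700/2139)/5 = 140/2139 ≈ 0.065 in
Since P=5.400 > Ia=0.065: effective rainfall P−Ia = 57053/10695 in
Q = (57053/10695)²/((57053/10695) + 700/2139) = (3255044809/114383025)/(60553/10695) = 3255044809/647614335 in ≈ 5.026 in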